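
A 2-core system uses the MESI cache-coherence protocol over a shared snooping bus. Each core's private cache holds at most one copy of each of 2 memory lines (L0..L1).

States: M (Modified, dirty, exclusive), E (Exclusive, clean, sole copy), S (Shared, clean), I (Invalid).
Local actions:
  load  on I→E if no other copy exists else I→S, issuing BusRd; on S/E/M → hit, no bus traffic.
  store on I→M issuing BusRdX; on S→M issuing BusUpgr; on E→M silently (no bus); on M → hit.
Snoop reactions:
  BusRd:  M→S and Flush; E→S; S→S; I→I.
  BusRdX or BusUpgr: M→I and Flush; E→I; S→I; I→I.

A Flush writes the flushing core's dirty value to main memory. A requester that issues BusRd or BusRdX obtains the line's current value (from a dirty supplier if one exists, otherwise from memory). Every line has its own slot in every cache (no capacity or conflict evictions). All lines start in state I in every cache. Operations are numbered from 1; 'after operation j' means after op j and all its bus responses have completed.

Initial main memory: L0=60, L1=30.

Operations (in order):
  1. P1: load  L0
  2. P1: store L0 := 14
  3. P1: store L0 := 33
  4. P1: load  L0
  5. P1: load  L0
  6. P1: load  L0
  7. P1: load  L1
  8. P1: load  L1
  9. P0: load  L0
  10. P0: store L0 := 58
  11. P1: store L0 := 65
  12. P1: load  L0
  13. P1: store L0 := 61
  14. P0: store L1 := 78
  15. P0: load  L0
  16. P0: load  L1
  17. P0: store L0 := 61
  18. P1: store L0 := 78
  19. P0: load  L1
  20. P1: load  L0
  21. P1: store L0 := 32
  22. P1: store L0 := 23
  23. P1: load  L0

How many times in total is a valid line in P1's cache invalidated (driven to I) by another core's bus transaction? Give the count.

  op1 P1: load  L0 → I/E on L0; bus BusRd; mem=60
  op2 P1: store L0 := 14 → I/M on L0; bus (none); mem=60
  op3 P1: store L0 := 33 → I/M on L0; bus (none); mem=60
  op4 P1: load  L0 → I/M on L0; bus (none); mem=60
  op5 P1: load  L0 → I/M on L0; bus (none); mem=60
  op6 P1: load  L0 → I/M on L0; bus (none); mem=60
  op7 P1: load  L1 → I/E on L1; bus BusRd; mem=30
  op8 P1: load  L1 → I/E on L1; bus (none); mem=30
  op9 P0: load  L0 → S/S on L0; bus BusRd Flush; mem=33
  op10 P0: store L0 := 58 → M/I on L0; bus BusUpgr; mem=33
  op11 P1: store L0 := 65 → I/M on L0; bus BusRdX Flush; mem=58
  op12 P1: load  L0 → I/M on L0; bus (none); mem=58
  op13 P1: store L0 := 61 → I/M on L0; bus (none); mem=58
  op14 P0: store L1 := 78 → M/I on L1; bus BusRdX; mem=30
  op15 P0: load  L0 → S/S on L0; bus BusRd Flush; mem=61
  op16 P0: load  L1 → M/I on L1; bus (none); mem=30
  op17 P0: store L0 := 61 → M/I on L0; bus BusUpgr; mem=61
  op18 P1: store L0 := 78 → I/M on L0; bus BusRdX Flush; mem=61
  op19 P0: load  L1 → M/I on L1; bus (none); mem=30
  op20 P1: load  L0 → I/M on L0; bus (none); mem=61
  op21 P1: store L0 := 32 → I/M on L0; bus (none); mem=61
  op22 P1: store L0 := 23 → I/M on L0; bus (none); mem=61
  op23 P1: load  L0 → I/M on L0; bus (none); mem=61

invalidations = 3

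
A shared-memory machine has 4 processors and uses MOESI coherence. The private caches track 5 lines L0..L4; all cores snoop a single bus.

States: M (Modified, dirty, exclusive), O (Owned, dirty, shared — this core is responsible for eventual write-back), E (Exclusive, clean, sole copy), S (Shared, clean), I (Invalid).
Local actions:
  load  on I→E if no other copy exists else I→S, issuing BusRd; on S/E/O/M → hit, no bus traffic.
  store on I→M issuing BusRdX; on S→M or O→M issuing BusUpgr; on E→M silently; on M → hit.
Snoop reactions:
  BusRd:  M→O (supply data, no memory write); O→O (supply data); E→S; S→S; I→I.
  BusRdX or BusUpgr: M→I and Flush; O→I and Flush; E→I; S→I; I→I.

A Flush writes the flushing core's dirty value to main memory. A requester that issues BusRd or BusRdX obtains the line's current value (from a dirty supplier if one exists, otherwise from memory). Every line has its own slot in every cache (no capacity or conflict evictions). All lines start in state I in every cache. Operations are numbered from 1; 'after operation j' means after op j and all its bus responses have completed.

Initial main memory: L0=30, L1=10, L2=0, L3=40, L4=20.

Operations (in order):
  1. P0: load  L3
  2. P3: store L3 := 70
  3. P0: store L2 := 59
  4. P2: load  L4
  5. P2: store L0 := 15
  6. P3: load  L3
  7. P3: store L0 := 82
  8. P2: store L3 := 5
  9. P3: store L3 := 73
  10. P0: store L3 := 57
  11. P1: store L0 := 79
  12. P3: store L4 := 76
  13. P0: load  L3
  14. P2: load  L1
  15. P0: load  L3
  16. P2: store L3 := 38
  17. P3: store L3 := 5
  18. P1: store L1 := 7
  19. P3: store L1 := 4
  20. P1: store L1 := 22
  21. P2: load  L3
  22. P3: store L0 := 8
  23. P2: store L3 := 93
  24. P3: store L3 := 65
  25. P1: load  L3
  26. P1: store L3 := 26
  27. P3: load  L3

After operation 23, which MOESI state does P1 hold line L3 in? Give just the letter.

state = I

step 1: P0: load  L3  ⟶  EIII  (L3)  txn=BusRd  M[L3]=40
step 2: P3: store L3 := 70  ⟶  IIIM  (L3)  txn=BusRdX  M[L3]=40
step 3: P0: store L2 := 59  ⟶  MIII  (L2)  txn=BusRdX  M[L2]=0
step 4: P2: load  L4  ⟶  IIEI  (L4)  txn=BusRd  M[L4]=20
step 5: P2: store L0 := 15  ⟶  IIMI  (L0)  txn=BusRdX  M[L0]=30
step 6: P3: load  L3  ⟶  IIIM  (L3)  txn=∅  M[L3]=40
step 7: P3: store L0 := 82  ⟶  IIIM  (L0)  txn=BusRdX+Flush  M[L0]=15
step 8: P2: store L3 := 5  ⟶  IIMI  (L3)  txn=BusRdX+Flush  M[L3]=70
step 9: P3: store L3 := 73  ⟶  IIIM  (L3)  txn=BusRdX+Flush  M[L3]=5
step 10: P0: store L3 := 57  ⟶  MIII  (L3)  txn=BusRdX+Flush  M[L3]=73
step 11: P1: store L0 := 79  ⟶  IMII  (L0)  txn=BusRdX+Flush  M[L0]=82
step 12: P3: store L4 := 76  ⟶  IIIM  (L4)  txn=BusRdX  M[L4]=20
step 13: P0: load  L3  ⟶  MIII  (L3)  txn=∅  M[L3]=73
step 14: P2: load  L1  ⟶  IIEI  (L1)  txn=BusRd  M[L1]=10
step 15: P0: load  L3  ⟶  MIII  (L3)  txn=∅  M[L3]=73
step 16: P2: store L3 := 38  ⟶  IIMI  (L3)  txn=BusRdX+Flush  M[L3]=57
step 17: P3: store L3 := 5  ⟶  IIIM  (L3)  txn=BusRdX+Flush  M[L3]=38
step 18: P1: store L1 := 7  ⟶  IMII  (L1)  txn=BusRdX  M[L1]=10
step 19: P3: store L1 := 4  ⟶  IIIM  (L1)  txn=BusRdX+Flush  M[L1]=7
step 20: P1: store L1 := 22  ⟶  IMII  (L1)  txn=BusRdX+Flush  M[L1]=4
step 21: P2: load  L3  ⟶  IISO  (L3)  txn=BusRd  M[L3]=38
step 22: P3: store L0 := 8  ⟶  IIIM  (L0)  txn=BusRdX+Flush  M[L0]=79
step 23: P2: store L3 := 93  ⟶  IIMI  (L3)  txn=BusUpgr+Flush  M[L3]=5
step 24: P3: store L3 := 65  ⟶  IIIM  (L3)  txn=BusRdX+Flush  M[L3]=93
step 25: P1: load  L3  ⟶  ISIO  (L3)  txn=BusRd  M[L3]=93
step 26: P1: store L3 := 26  ⟶  IMII  (L3)  txn=BusUpgr+Flush  M[L3]=65
step 27: P3: load  L3  ⟶  IOIS  (L3)  txn=BusRd  M[L3]=65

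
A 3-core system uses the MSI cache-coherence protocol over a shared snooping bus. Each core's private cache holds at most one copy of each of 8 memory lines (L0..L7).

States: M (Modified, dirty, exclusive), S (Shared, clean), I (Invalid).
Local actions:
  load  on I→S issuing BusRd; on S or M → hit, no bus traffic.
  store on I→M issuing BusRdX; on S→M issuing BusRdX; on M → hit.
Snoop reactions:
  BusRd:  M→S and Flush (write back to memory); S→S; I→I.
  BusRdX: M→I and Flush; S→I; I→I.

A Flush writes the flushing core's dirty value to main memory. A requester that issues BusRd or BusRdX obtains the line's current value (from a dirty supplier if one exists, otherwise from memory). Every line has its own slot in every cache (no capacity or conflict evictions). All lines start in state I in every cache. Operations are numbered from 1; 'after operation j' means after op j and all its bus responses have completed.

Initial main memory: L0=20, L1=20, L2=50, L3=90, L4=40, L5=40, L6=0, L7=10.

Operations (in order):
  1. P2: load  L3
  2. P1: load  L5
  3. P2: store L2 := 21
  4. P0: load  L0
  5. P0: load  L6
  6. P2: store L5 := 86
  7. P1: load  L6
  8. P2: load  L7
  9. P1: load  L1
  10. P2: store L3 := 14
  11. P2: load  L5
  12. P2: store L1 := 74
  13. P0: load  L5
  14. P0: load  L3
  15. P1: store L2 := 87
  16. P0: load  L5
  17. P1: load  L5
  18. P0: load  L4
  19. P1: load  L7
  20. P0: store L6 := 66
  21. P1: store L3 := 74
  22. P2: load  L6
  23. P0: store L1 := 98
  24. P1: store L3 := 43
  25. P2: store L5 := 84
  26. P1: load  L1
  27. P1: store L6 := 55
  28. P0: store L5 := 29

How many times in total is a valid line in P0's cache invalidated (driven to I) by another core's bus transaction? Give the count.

invalidations = 3

[1] P2: load  L3 | P0:I, P1:I, P2:S(90) | bus: BusRd
[2] P1: load  L5 | P0:I, P1:S(40), P2:I | bus: BusRd
[3] P2: store L2 := 21 | P0:I, P1:I, P2:M(21) | bus: BusRdX
[4] P0: load  L0 | P0:S(20), P1:I, P2:I | bus: BusRd
[5] P0: load  L6 | P0:S(0), P1:I, P2:I | bus: BusRd
[6] P2: store L5 := 86 | P0:I, P1:I, P2:M(86) | bus: BusRdX
[7] P1: load  L6 | P0:S(0), P1:S(0), P2:I | bus: BusRd
[8] P2: load  L7 | P0:I, P1:I, P2:S(10) | bus: BusRd
[9] P1: load  L1 | P0:I, P1:S(20), P2:I | bus: BusRd
[10] P2: store L3 := 14 | P0:I, P1:I, P2:M(14) | bus: BusRdX
[11] P2: load  L5 | P0:I, P1:I, P2:M(86) | bus: none
[12] P2: store L1 := 74 | P0:I, P1:I, P2:M(74) | bus: BusRdX
[13] P0: load  L5 | P0:S(86), P1:I, P2:S(86) | bus: BusRd,Flush
[14] P0: load  L3 | P0:S(14), P1:I, P2:S(14) | bus: BusRd,Flush
[15] P1: store L2 := 87 | P0:I, P1:M(87), P2:I | bus: BusRdX,Flush
[16] P0: load  L5 | P0:S(86), P1:I, P2:S(86) | bus: none
[17] P1: load  L5 | P0:S(86), P1:S(86), P2:S(86) | bus: BusRd
[18] P0: load  L4 | P0:S(40), P1:I, P2:I | bus: BusRd
[19] P1: load  L7 | P0:I, P1:S(10), P2:S(10) | bus: BusRd
[20] P0: store L6 := 66 | P0:M(66), P1:I, P2:I | bus: BusRdX
[21] P1: store L3 := 74 | P0:I, P1:M(74), P2:I | bus: BusRdX
[22] P2: load  L6 | P0:S(66), P1:I, P2:S(66) | bus: BusRd,Flush
[23] P0: store L1 := 98 | P0:M(98), P1:I, P2:I | bus: BusRdX,Flush
[24] P1: store L3 := 43 | P0:I, P1:M(43), P2:I | bus: none
[25] P2: store L5 := 84 | P0:I, P1:I, P2:M(84) | bus: BusRdX
[26] P1: load  L1 | P0:S(98), P1:S(98), P2:I | bus: BusRd,Flush
[27] P1: store L6 := 55 | P0:I, P1:M(55), P2:I | bus: BusRdX
[28] P0: store L5 := 29 | P0:M(29), P1:I, P2:I | bus: BusRdX,Flush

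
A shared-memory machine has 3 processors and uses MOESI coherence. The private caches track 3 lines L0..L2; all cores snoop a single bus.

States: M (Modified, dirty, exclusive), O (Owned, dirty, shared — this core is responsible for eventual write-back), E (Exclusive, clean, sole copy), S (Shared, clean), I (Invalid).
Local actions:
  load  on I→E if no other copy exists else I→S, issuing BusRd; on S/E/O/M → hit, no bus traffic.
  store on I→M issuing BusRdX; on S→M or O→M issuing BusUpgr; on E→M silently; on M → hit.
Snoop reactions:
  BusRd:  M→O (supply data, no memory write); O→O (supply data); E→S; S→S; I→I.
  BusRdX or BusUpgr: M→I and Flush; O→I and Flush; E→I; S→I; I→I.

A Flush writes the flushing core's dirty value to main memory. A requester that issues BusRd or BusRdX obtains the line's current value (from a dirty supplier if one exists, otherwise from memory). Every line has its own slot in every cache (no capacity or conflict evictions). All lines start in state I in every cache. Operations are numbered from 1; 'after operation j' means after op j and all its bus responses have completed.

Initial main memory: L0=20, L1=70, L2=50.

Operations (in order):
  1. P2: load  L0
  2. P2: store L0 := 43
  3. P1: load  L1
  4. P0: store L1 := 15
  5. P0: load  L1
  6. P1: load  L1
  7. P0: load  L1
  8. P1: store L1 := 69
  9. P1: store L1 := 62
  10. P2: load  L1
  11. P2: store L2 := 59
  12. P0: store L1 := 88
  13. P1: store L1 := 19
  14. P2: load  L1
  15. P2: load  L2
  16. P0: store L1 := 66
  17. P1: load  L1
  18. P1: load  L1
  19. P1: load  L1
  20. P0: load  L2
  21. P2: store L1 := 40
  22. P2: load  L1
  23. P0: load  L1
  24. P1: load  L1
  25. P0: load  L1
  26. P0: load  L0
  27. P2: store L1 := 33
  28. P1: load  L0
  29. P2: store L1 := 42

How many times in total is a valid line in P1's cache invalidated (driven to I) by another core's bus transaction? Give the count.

invalidations = 5

[1] P2: load  L0 | P0:I, P1:I, P2:E(20) | bus: BusRd
[2] P2: store L0 := 43 | P0:I, P1:I, P2:M(43) | bus: none
[3] P1: load  L1 | P0:I, P1:E(70), P2:I | bus: BusRd
[4] P0: store L1 := 15 | P0:M(15), P1:I, P2:I | bus: BusRdX
[5] P0: load  L1 | P0:M(15), P1:I, P2:I | bus: none
[6] P1: load  L1 | P0:O(15), P1:S(15), P2:I | bus: BusRd
[7] P0: load  L1 | P0:O(15), P1:S(15), P2:I | bus: none
[8] P1: store L1 := 69 | P0:I, P1:M(69), P2:I | bus: BusUpgr,Flush
[9] P1: store L1 := 62 | P0:I, P1:M(62), P2:I | bus: none
[10] P2: load  L1 | P0:I, P1:O(62), P2:S(62) | bus: BusRd
[11] P2: store L2 := 59 | P0:I, P1:I, P2:M(59) | bus: BusRdX
[12] P0: store L1 := 88 | P0:M(88), P1:I, P2:I | bus: BusRdX,Flush
[13] P1: store L1 := 19 | P0:I, P1:M(19), P2:I | bus: BusRdX,Flush
[14] P2: load  L1 | P0:I, P1:O(19), P2:S(19) | bus: BusRd
[15] P2: load  L2 | P0:I, P1:I, P2:M(59) | bus: none
[16] P0: store L1 := 66 | P0:M(66), P1:I, P2:I | bus: BusRdX,Flush
[17] P1: load  L1 | P0:O(66), P1:S(66), P2:I | bus: BusRd
[18] P1: load  L1 | P0:O(66), P1:S(66), P2:I | bus: none
[19] P1: load  L1 | P0:O(66), P1:S(66), P2:I | bus: none
[20] P0: load  L2 | P0:S(59), P1:I, P2:O(59) | bus: BusRd
[21] P2: store L1 := 40 | P0:I, P1:I, P2:M(40) | bus: BusRdX,Flush
[22] P2: load  L1 | P0:I, P1:I, P2:M(40) | bus: none
[23] P0: load  L1 | P0:S(40), P1:I, P2:O(40) | bus: BusRd
[24] P1: load  L1 | P0:S(40), P1:S(40), P2:O(40) | bus: BusRd
[25] P0: load  L1 | P0:S(40), P1:S(40), P2:O(40) | bus: none
[26] P0: load  L0 | P0:S(43), P1:I, P2:O(43) | bus: BusRd
[27] P2: store L1 := 33 | P0:I, P1:I, P2:M(33) | bus: BusUpgr
[28] P1: load  L0 | P0:S(43), P1:S(43), P2:O(43) | bus: BusRd
[29] P2: store L1 := 42 | P0:I, P1:I, P2:M(42) | bus: none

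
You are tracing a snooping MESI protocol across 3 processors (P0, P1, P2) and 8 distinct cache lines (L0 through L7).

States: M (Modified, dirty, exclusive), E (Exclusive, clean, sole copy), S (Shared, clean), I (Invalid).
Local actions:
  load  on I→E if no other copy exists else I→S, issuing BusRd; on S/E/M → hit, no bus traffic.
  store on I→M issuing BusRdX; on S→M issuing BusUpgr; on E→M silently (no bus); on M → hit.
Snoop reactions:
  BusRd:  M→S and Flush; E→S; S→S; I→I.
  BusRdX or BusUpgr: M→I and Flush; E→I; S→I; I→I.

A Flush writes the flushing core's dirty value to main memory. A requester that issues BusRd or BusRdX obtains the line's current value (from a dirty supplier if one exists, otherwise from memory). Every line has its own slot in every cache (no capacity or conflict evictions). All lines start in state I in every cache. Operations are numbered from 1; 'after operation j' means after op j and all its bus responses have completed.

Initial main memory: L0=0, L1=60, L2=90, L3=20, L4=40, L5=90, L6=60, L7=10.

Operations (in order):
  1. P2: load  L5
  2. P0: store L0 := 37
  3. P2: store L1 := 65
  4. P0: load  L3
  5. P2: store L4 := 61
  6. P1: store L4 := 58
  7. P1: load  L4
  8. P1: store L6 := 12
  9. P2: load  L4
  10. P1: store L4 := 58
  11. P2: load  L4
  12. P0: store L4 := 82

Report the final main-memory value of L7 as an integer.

memory[L7] = 10

step 1: P2: load  L5  ⟶  IIE  (L5)  txn=BusRd  M[L5]=90
step 2: P0: store L0 := 37  ⟶  MII  (L0)  txn=BusRdX  M[L0]=0
step 3: P2: store L1 := 65  ⟶  IIM  (L1)  txn=BusRdX  M[L1]=60
step 4: P0: load  L3  ⟶  EII  (L3)  txn=BusRd  M[L3]=20
step 5: P2: store L4 := 61  ⟶  IIM  (L4)  txn=BusRdX  M[L4]=40
step 6: P1: store L4 := 58  ⟶  IMI  (L4)  txn=BusRdX+Flush  M[L4]=61
step 7: P1: load  L4  ⟶  IMI  (L4)  txn=∅  M[L4]=61
step 8: P1: store L6 := 12  ⟶  IMI  (L6)  txn=BusRdX  M[L6]=60
step 9: P2: load  L4  ⟶  ISS  (L4)  txn=BusRd+Flush  M[L4]=58
step 10: P1: store L4 := 58  ⟶  IMI  (L4)  txn=BusUpgr  M[L4]=58
step 11: P2: load  L4  ⟶  ISS  (L4)  txn=BusRd+Flush  M[L4]=58
step 12: P0: store L4 := 82  ⟶  MII  (L4)  txn=BusRdX  M[L4]=58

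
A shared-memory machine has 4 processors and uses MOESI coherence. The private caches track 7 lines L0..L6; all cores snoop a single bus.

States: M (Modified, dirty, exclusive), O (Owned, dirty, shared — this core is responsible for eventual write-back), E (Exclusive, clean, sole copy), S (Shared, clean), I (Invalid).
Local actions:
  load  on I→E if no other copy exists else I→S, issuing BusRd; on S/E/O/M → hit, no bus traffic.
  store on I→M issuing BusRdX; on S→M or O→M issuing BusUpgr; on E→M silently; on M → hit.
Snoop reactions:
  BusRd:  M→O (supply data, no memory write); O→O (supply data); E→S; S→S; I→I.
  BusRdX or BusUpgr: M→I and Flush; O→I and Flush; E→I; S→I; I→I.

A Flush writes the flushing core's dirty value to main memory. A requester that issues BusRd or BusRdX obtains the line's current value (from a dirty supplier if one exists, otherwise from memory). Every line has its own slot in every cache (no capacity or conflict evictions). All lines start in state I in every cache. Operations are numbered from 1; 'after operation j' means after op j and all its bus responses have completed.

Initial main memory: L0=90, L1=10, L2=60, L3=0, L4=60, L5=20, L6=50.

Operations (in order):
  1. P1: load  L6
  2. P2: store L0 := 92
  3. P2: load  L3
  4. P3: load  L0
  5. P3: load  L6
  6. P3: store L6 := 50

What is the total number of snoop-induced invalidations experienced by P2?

invalidations = 0

1. P1: load  L6  bus=[BusRd]  L6: P0=I P1=E P2=I P3=I  mem[L6]=50
2. P2: store L0 := 92  bus=[BusRdX]  L0: P0=I P1=I P2=M P3=I  mem[L0]=90
3. P2: load  L3  bus=[BusRd]  L3: P0=I P1=I P2=E P3=I  mem[L3]=0
4. P3: load  L0  bus=[BusRd]  L0: P0=I P1=I P2=O P3=S  mem[L0]=90
5. P3: load  L6  bus=[BusRd]  L6: P0=I P1=S P2=I P3=S  mem[L6]=50
6. P3: store L6 := 50  bus=[BusUpgr]  L6: P0=I P1=I P2=I P3=M  mem[L6]=50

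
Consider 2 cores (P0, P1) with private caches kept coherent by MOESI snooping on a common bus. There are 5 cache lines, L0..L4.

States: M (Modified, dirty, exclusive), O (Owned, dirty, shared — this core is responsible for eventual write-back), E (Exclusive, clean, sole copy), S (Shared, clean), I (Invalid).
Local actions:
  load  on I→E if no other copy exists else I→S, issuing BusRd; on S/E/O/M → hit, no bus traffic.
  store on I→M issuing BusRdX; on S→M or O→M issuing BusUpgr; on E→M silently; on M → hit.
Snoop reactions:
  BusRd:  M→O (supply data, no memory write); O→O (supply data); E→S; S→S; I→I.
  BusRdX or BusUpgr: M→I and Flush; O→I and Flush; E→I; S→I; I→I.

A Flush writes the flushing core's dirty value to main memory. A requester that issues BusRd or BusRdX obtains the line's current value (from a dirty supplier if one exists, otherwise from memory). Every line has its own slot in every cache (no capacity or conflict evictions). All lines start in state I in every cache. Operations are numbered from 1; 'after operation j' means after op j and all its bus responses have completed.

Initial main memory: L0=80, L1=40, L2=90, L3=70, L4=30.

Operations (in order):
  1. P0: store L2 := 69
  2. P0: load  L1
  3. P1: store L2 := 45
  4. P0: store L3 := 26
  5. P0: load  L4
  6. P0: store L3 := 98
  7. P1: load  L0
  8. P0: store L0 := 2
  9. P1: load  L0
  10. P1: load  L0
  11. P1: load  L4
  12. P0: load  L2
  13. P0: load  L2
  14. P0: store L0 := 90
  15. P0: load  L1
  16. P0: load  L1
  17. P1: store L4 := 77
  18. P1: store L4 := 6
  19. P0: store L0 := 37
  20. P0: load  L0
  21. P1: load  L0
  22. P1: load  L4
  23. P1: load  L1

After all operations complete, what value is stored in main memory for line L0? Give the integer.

memory[L0] = 80

[1] P0: store L2 := 69 | P0:M(69), P1:I | bus: BusRdX
[2] P0: load  L1 | P0:E(40), P1:I | bus: BusRd
[3] P1: store L2 := 45 | P0:I, P1:M(45) | bus: BusRdX,Flush
[4] P0: store L3 := 26 | P0:M(26), P1:I | bus: BusRdX
[5] P0: load  L4 | P0:E(30), P1:I | bus: BusRd
[6] P0: store L3 := 98 | P0:M(98), P1:I | bus: none
[7] P1: load  L0 | P0:I, P1:E(80) | bus: BusRd
[8] P0: store L0 := 2 | P0:M(2), P1:I | bus: BusRdX
[9] P1: load  L0 | P0:O(2), P1:S(2) | bus: BusRd
[10] P1: load  L0 | P0:O(2), P1:S(2) | bus: none
[11] P1: load  L4 | P0:S(30), P1:S(30) | bus: BusRd
[12] P0: load  L2 | P0:S(45), P1:O(45) | bus: BusRd
[13] P0: load  L2 | P0:S(45), P1:O(45) | bus: none
[14] P0: store L0 := 90 | P0:M(90), P1:I | bus: BusUpgr
[15] P0: load  L1 | P0:E(40), P1:I | bus: none
[16] P0: load  L1 | P0:E(40), P1:I | bus: none
[17] P1: store L4 := 77 | P0:I, P1:M(77) | bus: BusUpgr
[18] P1: store L4 := 6 | P0:I, P1:M(6) | bus: none
[19] P0: store L0 := 37 | P0:M(37), P1:I | bus: none
[20] P0: load  L0 | P0:M(37), P1:I | bus: none
[21] P1: load  L0 | P0:O(37), P1:S(37) | bus: BusRd
[22] P1: load  L4 | P0:I, P1:M(6) | bus: none
[23] P1: load  L1 | P0:S(40), P1:S(40) | bus: BusRd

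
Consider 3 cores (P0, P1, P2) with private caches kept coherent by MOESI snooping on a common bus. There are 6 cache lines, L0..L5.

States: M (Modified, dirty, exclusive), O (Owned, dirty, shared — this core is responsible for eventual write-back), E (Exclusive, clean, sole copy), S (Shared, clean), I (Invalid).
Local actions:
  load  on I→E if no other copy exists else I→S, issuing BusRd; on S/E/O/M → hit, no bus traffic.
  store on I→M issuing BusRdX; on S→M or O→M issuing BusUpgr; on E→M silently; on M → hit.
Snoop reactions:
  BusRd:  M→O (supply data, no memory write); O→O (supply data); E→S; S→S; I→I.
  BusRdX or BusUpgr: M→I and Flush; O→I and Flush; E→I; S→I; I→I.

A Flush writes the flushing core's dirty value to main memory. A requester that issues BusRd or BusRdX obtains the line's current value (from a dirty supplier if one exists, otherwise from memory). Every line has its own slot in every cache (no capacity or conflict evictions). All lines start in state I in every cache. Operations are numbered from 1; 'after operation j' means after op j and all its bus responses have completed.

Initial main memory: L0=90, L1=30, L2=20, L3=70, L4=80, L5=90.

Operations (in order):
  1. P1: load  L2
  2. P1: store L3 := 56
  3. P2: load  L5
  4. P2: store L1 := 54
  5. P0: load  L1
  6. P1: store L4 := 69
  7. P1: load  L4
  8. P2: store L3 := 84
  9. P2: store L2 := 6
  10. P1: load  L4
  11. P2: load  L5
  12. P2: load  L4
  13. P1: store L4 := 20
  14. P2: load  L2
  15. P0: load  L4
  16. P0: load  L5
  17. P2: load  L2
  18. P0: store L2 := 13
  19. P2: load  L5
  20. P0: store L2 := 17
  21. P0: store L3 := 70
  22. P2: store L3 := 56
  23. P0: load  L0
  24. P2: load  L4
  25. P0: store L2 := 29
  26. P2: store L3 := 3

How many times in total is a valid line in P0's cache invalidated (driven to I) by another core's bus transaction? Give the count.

  op1 P1: load  L2 → I/E/I on L2; bus BusRd; mem=20
  op2 P1: store L3 := 56 → I/M/I on L3; bus BusRdX; mem=70
  op3 P2: load  L5 → I/I/E on L5; bus BusRd; mem=90
  op4 P2: store L1 := 54 → I/I/M on L1; bus BusRdX; mem=30
  op5 P0: load  L1 → S/I/O on L1; bus BusRd; mem=30
  op6 P1: store L4 := 69 → I/M/I on L4; bus BusRdX; mem=80
  op7 P1: load  L4 → I/M/I on L4; bus (none); mem=80
  op8 P2: store L3 := 84 → I/I/M on L3; bus BusRdX Flush; mem=56
  op9 P2: store L2 := 6 → I/I/M on L2; bus BusRdX; mem=20
  op10 P1: load  L4 → I/M/I on L4; bus (none); mem=80
  op11 P2: load  L5 → I/I/E on L5; bus (none); mem=90
  op12 P2: load  L4 → I/O/S on L4; bus BusRd; mem=80
  op13 P1: store L4 := 20 → I/M/I on L4; bus BusUpgr; mem=80
  op14 P2: load  L2 → I/I/M on L2; bus (none); mem=20
  op15 P0: load  L4 → S/O/I on L4; bus BusRd; mem=80
  op16 P0: load  L5 → S/I/S on L5; bus BusRd; mem=90
  op17 P2: load  L2 → I/I/M on L2; bus (none); mem=20
  op18 P0: store L2 := 13 → M/I/I on L2; bus BusRdX Flush; mem=6
  op19 P2: load  L5 → S/I/S on L5; bus (none); mem=90
  op20 P0: store L2 := 17 → M/I/I on L2; bus (none); mem=6
  op21 P0: store L3 := 70 → M/I/I on L3; bus BusRdX Flush; mem=84
  op22 P2: store L3 := 56 → I/I/M on L3; bus BusRdX Flush; mem=70
  op23 P0: load  L0 → E/I/I on L0; bus BusRd; mem=90
  op24 P2: load  L4 → S/O/S on L4; bus BusRd; mem=80
  op25 P0: store L2 := 29 → M/I/I on L2; bus (none); mem=6
  op26 P2: store L3 := 3 → I/I/M on L3; bus (none); mem=70

invalidations = 1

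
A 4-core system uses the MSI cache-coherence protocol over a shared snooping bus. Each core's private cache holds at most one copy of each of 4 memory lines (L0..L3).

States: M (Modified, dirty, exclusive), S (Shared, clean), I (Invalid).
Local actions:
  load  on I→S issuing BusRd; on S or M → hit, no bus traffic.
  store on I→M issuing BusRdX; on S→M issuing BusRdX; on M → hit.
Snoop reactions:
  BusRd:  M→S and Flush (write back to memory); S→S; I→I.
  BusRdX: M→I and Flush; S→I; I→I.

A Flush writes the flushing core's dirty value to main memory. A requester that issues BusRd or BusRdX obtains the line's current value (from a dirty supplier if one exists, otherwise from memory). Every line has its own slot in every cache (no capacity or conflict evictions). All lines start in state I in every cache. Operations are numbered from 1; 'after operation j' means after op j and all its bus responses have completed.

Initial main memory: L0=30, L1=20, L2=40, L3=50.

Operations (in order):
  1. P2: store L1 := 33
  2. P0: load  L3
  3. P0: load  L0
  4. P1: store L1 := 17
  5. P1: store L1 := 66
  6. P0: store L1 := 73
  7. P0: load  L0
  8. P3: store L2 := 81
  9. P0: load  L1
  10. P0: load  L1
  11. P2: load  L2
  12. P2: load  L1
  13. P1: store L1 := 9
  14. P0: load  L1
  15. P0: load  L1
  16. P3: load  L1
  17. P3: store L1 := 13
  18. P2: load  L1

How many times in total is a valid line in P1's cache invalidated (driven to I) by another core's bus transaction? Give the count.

invalidations = 2

1. P2: store L1 := 33  bus=[BusRdX]  L1: P0=I P1=I P2=M P3=I  mem[L1]=20
2. P0: load  L3  bus=[BusRd]  L3: P0=S P1=I P2=I P3=I  mem[L3]=50
3. P0: load  L0  bus=[BusRd]  L0: P0=S P1=I P2=I P3=I  mem[L0]=30
4. P1: store L1 := 17  bus=[BusRdX,Flush]  L1: P0=I P1=M P2=I P3=I  mem[L1]=33
5. P1: store L1 := 66  bus=[-]  L1: P0=I P1=M P2=I P3=I  mem[L1]=33
6. P0: store L1 := 73  bus=[BusRdX,Flush]  L1: P0=M P1=I P2=I P3=I  mem[L1]=66
7. P0: load  L0  bus=[-]  L0: P0=S P1=I P2=I P3=I  mem[L0]=30
8. P3: store L2 := 81  bus=[BusRdX]  L2: P0=I P1=I P2=I P3=M  mem[L2]=40
9. P0: load  L1  bus=[-]  L1: P0=M P1=I P2=I P3=I  mem[L1]=66
10. P0: load  L1  bus=[-]  L1: P0=M P1=I P2=I P3=I  mem[L1]=66
11. P2: load  L2  bus=[BusRd,Flush]  L2: P0=I P1=I P2=S P3=S  mem[L2]=81
12. P2: load  L1  bus=[BusRd,Flush]  L1: P0=S P1=I P2=S P3=I  mem[L1]=73
13. P1: store L1 := 9  bus=[BusRdX]  L1: P0=I P1=M P2=I P3=I  mem[L1]=73
14. P0: load  L1  bus=[BusRd,Flush]  L1: P0=S P1=S P2=I P3=I  mem[L1]=9
15. P0: load  L1  bus=[-]  L1: P0=S P1=S P2=I P3=I  mem[L1]=9
16. P3: load  L1  bus=[BusRd]  L1: P0=S P1=S P2=I P3=S  mem[L1]=9
17. P3: store L1 := 13  bus=[BusRdX]  L1: P0=I P1=I P2=I P3=M  mem[L1]=9
18. P2: load  L1  bus=[BusRd,Flush]  L1: P0=I P1=I P2=S P3=S  mem[L1]=13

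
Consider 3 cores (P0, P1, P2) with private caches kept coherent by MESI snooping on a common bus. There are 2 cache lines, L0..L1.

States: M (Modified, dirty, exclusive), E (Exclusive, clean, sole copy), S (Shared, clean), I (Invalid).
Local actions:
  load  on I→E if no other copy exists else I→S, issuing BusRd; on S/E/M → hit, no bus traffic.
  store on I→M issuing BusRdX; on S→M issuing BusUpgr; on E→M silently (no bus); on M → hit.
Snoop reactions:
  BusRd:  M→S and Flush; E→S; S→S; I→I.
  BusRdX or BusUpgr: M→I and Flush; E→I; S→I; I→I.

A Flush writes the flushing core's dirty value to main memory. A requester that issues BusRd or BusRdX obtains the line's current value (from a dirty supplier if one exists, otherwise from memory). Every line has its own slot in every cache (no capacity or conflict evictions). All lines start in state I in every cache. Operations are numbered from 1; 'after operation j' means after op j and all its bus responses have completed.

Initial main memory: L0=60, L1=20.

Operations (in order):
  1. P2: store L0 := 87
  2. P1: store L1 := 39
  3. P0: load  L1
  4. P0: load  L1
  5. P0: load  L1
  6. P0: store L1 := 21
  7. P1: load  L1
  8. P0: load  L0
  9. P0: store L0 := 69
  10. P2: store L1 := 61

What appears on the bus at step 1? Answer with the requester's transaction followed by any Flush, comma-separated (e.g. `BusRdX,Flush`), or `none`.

  op1 P2: store L0 := 87 → I/I/M on L0; bus BusRdX; mem=60
  op2 P1: store L1 := 39 → I/M/I on L1; bus BusRdX; mem=20
  op3 P0: load  L1 → S/S/I on L1; bus BusRd Flush; mem=39
  op4 P0: load  L1 → S/S/I on L1; bus (none); mem=39
  op5 P0: load  L1 → S/S/I on L1; bus (none); mem=39
  op6 P0: store L1 := 21 → M/I/I on L1; bus BusUpgr; mem=39
  op7 P1: load  L1 → S/S/I on L1; bus BusRd Flush; mem=21
  op8 P0: load  L0 → S/I/S on L0; bus BusRd Flush; mem=87
  op9 P0: store L0 := 69 → M/I/I on L0; bus BusUpgr; mem=87
  op10 P2: store L1 := 61 → I/I/M on L1; bus BusRdX; mem=21

bus = BusRdX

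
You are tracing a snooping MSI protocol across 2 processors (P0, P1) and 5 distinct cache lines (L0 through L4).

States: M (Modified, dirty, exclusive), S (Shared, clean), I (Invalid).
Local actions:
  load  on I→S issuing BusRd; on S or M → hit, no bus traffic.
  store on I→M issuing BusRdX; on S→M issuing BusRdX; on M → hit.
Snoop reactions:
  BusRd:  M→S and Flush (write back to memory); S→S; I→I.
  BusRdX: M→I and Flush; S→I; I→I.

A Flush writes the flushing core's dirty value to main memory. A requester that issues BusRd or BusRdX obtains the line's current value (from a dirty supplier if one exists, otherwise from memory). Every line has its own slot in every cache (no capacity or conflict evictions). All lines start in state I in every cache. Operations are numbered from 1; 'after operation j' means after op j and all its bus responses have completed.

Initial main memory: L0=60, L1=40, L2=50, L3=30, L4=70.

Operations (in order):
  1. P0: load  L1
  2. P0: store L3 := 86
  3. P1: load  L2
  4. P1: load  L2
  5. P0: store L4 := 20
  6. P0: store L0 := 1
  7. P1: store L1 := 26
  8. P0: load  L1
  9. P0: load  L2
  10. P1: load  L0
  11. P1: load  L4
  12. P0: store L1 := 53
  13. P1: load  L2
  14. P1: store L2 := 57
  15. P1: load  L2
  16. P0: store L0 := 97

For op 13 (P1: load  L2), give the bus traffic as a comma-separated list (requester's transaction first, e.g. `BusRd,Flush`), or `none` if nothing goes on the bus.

[1] P0: load  L1 | P0:S(40), P1:I | bus: BusRd
[2] P0: store L3 := 86 | P0:M(86), P1:I | bus: BusRdX
[3] P1: load  L2 | P0:I, P1:S(50) | bus: BusRd
[4] P1: load  L2 | P0:I, P1:S(50) | bus: none
[5] P0: store L4 := 20 | P0:M(20), P1:I | bus: BusRdX
[6] P0: store L0 := 1 | P0:M(1), P1:I | bus: BusRdX
[7] P1: store L1 := 26 | P0:I, P1:M(26) | bus: BusRdX
[8] P0: load  L1 | P0:S(26), P1:S(26) | bus: BusRd,Flush
[9] P0: load  L2 | P0:S(50), P1:S(50) | bus: BusRd
[10] P1: load  L0 | P0:S(1), P1:S(1) | bus: BusRd,Flush
[11] P1: load  L4 | P0:S(20), P1:S(20) | bus: BusRd,Flush
[12] P0: store L1 := 53 | P0:M(53), P1:I | bus: BusRdX
[13] P1: load  L2 | P0:S(50), P1:S(50) | bus: none
[14] P1: store L2 := 57 | P0:I, P1:M(57) | bus: BusRdX
[15] P1: load  L2 | P0:I, P1:M(57) | bus: none
[16] P0: store L0 := 97 | P0:M(97), P1:I | bus: BusRdX

bus = none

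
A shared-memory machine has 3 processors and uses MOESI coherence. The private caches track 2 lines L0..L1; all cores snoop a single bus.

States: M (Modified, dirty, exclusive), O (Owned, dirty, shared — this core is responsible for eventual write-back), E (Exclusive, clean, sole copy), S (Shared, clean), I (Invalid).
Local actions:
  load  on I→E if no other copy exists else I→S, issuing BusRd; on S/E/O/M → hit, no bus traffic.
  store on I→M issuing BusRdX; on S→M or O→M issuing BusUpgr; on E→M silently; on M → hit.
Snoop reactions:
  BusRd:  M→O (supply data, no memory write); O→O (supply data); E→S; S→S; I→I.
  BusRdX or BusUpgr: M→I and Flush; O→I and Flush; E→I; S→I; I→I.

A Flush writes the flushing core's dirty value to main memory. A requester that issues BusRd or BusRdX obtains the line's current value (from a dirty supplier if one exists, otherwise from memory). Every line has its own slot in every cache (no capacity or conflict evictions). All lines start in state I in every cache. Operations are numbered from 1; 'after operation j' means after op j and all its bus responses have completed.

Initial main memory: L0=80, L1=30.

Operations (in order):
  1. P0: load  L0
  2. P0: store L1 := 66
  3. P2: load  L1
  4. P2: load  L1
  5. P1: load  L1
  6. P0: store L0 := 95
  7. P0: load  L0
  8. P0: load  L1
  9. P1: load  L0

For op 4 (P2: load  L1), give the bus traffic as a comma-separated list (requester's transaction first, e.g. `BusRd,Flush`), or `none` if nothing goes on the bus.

bus = none

step 1: P0: load  L0  ⟶  EII  (L0)  txn=BusRd  M[L0]=80
step 2: P0: store L1 := 66  ⟶  MII  (L1)  txn=BusRdX  M[L1]=30
step 3: P2: load  L1  ⟶  OIS  (L1)  txn=BusRd  M[L1]=30
step 4: P2: load  L1  ⟶  OIS  (L1)  txn=∅  M[L1]=30
step 5: P1: load  L1  ⟶  OSS  (L1)  txn=BusRd  M[L1]=30
step 6: P0: store L0 := 95  ⟶  MII  (L0)  txn=∅  M[L0]=80
step 7: P0: load  L0  ⟶  MII  (L0)  txn=∅  M[L0]=80
step 8: P0: load  L1  ⟶  OSS  (L1)  txn=∅  M[L1]=30
step 9: P1: load  L0  ⟶  OSI  (L0)  txn=BusRd  M[L0]=80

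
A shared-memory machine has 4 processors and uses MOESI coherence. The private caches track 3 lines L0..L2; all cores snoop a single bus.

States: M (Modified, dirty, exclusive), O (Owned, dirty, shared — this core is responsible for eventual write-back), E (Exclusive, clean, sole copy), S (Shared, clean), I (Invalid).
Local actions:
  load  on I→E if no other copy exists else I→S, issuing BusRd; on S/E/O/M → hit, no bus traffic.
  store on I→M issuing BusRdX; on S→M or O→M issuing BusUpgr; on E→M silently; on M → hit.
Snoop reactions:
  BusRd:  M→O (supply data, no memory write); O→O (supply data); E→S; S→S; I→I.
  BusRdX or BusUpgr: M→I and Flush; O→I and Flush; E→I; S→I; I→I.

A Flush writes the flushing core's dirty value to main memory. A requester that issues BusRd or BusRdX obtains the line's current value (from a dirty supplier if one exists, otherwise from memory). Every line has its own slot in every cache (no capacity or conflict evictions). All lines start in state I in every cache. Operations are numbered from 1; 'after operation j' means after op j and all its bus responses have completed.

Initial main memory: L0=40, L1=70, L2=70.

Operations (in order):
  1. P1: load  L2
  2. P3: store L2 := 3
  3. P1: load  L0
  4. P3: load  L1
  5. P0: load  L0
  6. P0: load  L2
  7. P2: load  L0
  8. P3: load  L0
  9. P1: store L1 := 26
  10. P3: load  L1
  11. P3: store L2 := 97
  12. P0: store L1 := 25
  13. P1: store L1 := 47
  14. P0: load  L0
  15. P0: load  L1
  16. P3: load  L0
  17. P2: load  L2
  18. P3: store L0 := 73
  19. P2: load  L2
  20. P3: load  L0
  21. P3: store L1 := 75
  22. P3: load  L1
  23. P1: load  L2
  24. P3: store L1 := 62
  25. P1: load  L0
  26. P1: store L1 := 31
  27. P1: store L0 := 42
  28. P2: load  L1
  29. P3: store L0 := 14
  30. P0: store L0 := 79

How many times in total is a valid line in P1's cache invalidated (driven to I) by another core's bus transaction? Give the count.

invalidations = 5

1. P1: load  L2  bus=[BusRd]  L2: P0=I P1=E P2=I P3=I  mem[L2]=70
2. P3: store L2 := 3  bus=[BusRdX]  L2: P0=I P1=I P2=I P3=M  mem[L2]=70
3. P1: load  L0  bus=[BusRd]  L0: P0=I P1=E P2=I P3=I  mem[L0]=40
4. P3: load  L1  bus=[BusRd]  L1: P0=I P1=I P2=I P3=E  mem[L1]=70
5. P0: load  L0  bus=[BusRd]  L0: P0=S P1=S P2=I P3=I  mem[L0]=40
6. P0: load  L2  bus=[BusRd]  L2: P0=S P1=I P2=I P3=O  mem[L2]=70
7. P2: load  L0  bus=[BusRd]  L0: P0=S P1=S P2=S P3=I  mem[L0]=40
8. P3: load  L0  bus=[BusRd]  L0: P0=S P1=S P2=S P3=S  mem[L0]=40
9. P1: store L1 := 26  bus=[BusRdX]  L1: P0=I P1=M P2=I P3=I  mem[L1]=70
10. P3: load  L1  bus=[BusRd]  L1: P0=I P1=O P2=I P3=S  mem[L1]=70
11. P3: store L2 := 97  bus=[BusUpgr]  L2: P0=I P1=I P2=I P3=M  mem[L2]=70
12. P0: store L1 := 25  bus=[BusRdX,Flush]  L1: P0=M P1=I P2=I P3=I  mem[L1]=26
13. P1: store L1 := 47  bus=[BusRdX,Flush]  L1: P0=I P1=M P2=I P3=I  mem[L1]=25
14. P0: load  L0  bus=[-]  L0: P0=S P1=S P2=S P3=S  mem[L0]=40
15. P0: load  L1  bus=[BusRd]  L1: P0=S P1=O P2=I P3=I  mem[L1]=25
16. P3: load  L0  bus=[-]  L0: P0=S P1=S P2=S P3=S  mem[L0]=40
17. P2: load  L2  bus=[BusRd]  L2: P0=I P1=I P2=S P3=O  mem[L2]=70
18. P3: store L0 := 73  bus=[BusUpgr]  L0: P0=I P1=I P2=I P3=M  mem[L0]=40
19. P2: load  L2  bus=[-]  L2: P0=I P1=I P2=S P3=O  mem[L2]=70
20. P3: load  L0  bus=[-]  L0: P0=I P1=I P2=I P3=M  mem[L0]=40
21. P3: store L1 := 75  bus=[BusRdX,Flush]  L1: P0=I P1=I P2=I P3=M  mem[L1]=47
22. P3: load  L1  bus=[-]  L1: P0=I P1=I P2=I P3=M  mem[L1]=47
23. P1: load  L2  bus=[BusRd]  L2: P0=I P1=S P2=S P3=O  mem[L2]=70
24. P3: store L1 := 62  bus=[-]  L1: P0=I P1=I P2=I P3=M  mem[L1]=47
25. P1: load  L0  bus=[BusRd]  L0: P0=I P1=S P2=I P3=O  mem[L0]=40
26. P1: store L1 := 31  bus=[BusRdX,Flush]  L1: P0=I P1=M P2=I P3=I  mem[L1]=62
27. P1: store L0 := 42  bus=[BusUpgr,Flush]  L0: P0=I P1=M P2=I P3=I  mem[L0]=73
28. P2: load  L1  bus=[BusRd]  L1: P0=I P1=O P2=S P3=I  mem[L1]=62
29. P3: store L0 := 14  bus=[BusRdX,Flush]  L0: P0=I P1=I P2=I P3=M  mem[L0]=42
30. P0: store L0 := 79  bus=[BusRdX,Flush]  L0: P0=M P1=I P2=I P3=I  mem[L0]=14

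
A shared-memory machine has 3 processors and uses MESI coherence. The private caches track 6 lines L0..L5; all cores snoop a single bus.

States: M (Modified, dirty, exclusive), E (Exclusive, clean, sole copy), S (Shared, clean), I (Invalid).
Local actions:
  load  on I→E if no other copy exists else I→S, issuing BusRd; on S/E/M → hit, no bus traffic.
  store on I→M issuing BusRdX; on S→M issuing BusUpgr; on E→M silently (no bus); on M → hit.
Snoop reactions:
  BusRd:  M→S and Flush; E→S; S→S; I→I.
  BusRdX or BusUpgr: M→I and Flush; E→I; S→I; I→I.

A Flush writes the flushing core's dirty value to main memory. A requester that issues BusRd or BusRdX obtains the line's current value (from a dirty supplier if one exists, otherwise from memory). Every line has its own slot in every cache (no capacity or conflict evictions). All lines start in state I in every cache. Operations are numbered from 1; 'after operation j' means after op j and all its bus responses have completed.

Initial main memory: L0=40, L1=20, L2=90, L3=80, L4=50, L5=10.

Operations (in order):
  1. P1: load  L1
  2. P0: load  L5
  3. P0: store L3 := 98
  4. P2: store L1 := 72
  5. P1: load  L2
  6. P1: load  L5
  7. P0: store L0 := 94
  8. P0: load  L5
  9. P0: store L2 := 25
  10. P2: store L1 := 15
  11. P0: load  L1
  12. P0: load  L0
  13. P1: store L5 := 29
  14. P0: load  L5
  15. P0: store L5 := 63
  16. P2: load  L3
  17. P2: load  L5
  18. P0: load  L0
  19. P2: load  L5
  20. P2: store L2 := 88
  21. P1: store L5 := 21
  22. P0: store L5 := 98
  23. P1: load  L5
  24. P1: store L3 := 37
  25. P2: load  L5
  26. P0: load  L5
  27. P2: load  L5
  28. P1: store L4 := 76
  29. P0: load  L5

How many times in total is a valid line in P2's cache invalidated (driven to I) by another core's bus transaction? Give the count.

1. P1: load  L1  bus=[BusRd]  L1: P0=I P1=E P2=I  mem[L1]=20
2. P0: load  L5  bus=[BusRd]  L5: P0=E P1=I P2=I  mem[L5]=10
3. P0: store L3 := 98  bus=[BusRdX]  L3: P0=M P1=I P2=I  mem[L3]=80
4. P2: store L1 := 72  bus=[BusRdX]  L1: P0=I P1=I P2=M  mem[L1]=20
5. P1: load  L2  bus=[BusRd]  L2: P0=I P1=E P2=I  mem[L2]=90
6. P1: load  L5  bus=[BusRd]  L5: P0=S P1=S P2=I  mem[L5]=10
7. P0: store L0 := 94  bus=[BusRdX]  L0: P0=M P1=I P2=I  mem[L0]=40
8. P0: load  L5  bus=[-]  L5: P0=S P1=S P2=I  mem[L5]=10
9. P0: store L2 := 25  bus=[BusRdX]  L2: P0=M P1=I P2=I  mem[L2]=90
10. P2: store L1 := 15  bus=[-]  L1: P0=I P1=I P2=M  mem[L1]=20
11. P0: load  L1  bus=[BusRd,Flush]  L1: P0=S P1=I P2=S  mem[L1]=15
12. P0: load  L0  bus=[-]  L0: P0=M P1=I P2=I  mem[L0]=40
13. P1: store L5 := 29  bus=[BusUpgr]  L5: P0=I P1=M P2=I  mem[L5]=10
14. P0: load  L5  bus=[BusRd,Flush]  L5: P0=S P1=S P2=I  mem[L5]=29
15. P0: store L5 := 63  bus=[BusUpgr]  L5: P0=M P1=I P2=I  mem[L5]=29
16. P2: load  L3  bus=[BusRd,Flush]  L3: P0=S P1=I P2=S  mem[L3]=98
17. P2: load  L5  bus=[BusRd,Flush]  L5: P0=S P1=I P2=S  mem[L5]=63
18. P0: load  L0  bus=[-]  L0: P0=M P1=I P2=I  mem[L0]=40
19. P2: load  L5  bus=[-]  L5: P0=S P1=I P2=S  mem[L5]=63
20. P2: store L2 := 88  bus=[BusRdX,Flush]  L2: P0=I P1=I P2=M  mem[L2]=25
21. P1: store L5 := 21  bus=[BusRdX]  L5: P0=I P1=M P2=I  mem[L5]=63
22. P0: store L5 := 98  bus=[BusRdX,Flush]  L5: P0=M P1=I P2=I  mem[L5]=21
23. P1: load  L5  bus=[BusRd,Flush]  L5: P0=S P1=S P2=I  mem[L5]=98
24. P1: store L3 := 37  bus=[BusRdX]  L3: P0=I P1=M P2=I  mem[L3]=98
25. P2: load  L5  bus=[BusRd]  L5: P0=S P1=S P2=S  mem[L5]=98
26. P0: load  L5  bus=[-]  L5: P0=S P1=S P2=S  mem[L5]=98
27. P2: load  L5  bus=[-]  L5: P0=S P1=S P2=S  mem[L5]=98
28. P1: store L4 := 76  bus=[BusRdX]  L4: P0=I P1=M P2=I  mem[L4]=50
29. P0: load  L5  bus=[-]  L5: P0=S P1=S P2=S  mem[L5]=98

invalidations = 2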